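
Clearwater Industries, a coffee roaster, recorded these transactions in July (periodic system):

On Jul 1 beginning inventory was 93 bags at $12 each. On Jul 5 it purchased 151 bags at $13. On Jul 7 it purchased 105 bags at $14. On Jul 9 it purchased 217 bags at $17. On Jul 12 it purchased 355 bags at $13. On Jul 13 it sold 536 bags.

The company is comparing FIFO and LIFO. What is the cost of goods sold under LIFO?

FIFO COGS: 93 @ $12 + 151 @ $13 + 105 @ $14 + 187 @ $17 = $7,728
LIFO COGS: 355 @ $13 + 181 @ $17 = $7,692

COGS = $7,692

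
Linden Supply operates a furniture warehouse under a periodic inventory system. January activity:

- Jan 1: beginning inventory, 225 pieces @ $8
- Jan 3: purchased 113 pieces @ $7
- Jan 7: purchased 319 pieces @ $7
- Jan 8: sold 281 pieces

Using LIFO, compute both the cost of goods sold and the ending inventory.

Jan 8, 281 sold [LIFO — newest first]: 281 @ $7 = $1,967
Ending inventory: 225 @ $8 + 113 @ $7 + 38 @ $7 = $2,857
Check: goods available $4,824 = COGS $1,967 + ending $2,857

COGS = $1,967; ending inventory = $2,857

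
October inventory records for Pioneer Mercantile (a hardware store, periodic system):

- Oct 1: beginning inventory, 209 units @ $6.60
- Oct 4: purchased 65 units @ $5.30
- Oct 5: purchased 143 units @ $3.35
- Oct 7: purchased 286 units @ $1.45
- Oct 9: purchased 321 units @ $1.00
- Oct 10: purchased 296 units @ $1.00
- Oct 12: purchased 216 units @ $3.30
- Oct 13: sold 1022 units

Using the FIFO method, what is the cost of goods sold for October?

COGS = $2,936.65

Oct 13, 1022 sold [FIFO — oldest first]: 209 @ $6.60 + 65 @ $5.30 + 143 @ $3.35 + 286 @ $1.45 + 319 @ $1.00 = $2,936.65
Ending inventory: 2 @ $1.00 + 296 @ $1.00 + 216 @ $3.30 = $1,010.80
Check: goods available $3,947.45 = COGS $2,936.65 + ending $1,010.80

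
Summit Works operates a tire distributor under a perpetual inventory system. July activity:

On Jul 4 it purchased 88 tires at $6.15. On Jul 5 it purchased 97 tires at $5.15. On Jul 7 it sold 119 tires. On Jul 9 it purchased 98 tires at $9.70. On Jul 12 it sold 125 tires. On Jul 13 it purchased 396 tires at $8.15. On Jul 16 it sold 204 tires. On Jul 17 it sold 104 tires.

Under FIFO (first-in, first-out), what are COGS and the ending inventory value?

COGS = $4,183.70; ending inventory = $1,035.05

Jul 7, 119 sold [FIFO — oldest first]: 88 @ $6.15 + 31 @ $5.15 = $700.85
Jul 12, 125 sold [FIFO — oldest first]: 66 @ $5.15 + 59 @ $9.70 = $912.20
Jul 16, 204 sold [FIFO — oldest first]: 39 @ $9.70 + 165 @ $8.15 = $1,723.05
Jul 17, 104 sold [FIFO — oldest first]: 104 @ $8.15 = $847.60
Total COGS = $700.85 + $912.20 + $1,723.05 + $847.60 = $4,183.70
Ending inventory: 127 @ $8.15 = $1,035.05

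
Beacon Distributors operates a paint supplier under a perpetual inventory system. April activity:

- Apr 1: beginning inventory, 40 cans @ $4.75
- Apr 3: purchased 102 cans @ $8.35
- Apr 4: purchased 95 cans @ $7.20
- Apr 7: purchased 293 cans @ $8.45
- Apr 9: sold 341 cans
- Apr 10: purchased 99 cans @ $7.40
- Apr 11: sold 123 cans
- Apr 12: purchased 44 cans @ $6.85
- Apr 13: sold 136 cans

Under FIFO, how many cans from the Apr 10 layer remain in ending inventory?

29

Apr 9, 341 sold [FIFO — oldest first]: 40 @ $4.75 + 102 @ $8.35 + 95 @ $7.20 + 104 @ $8.45 = $2,604.50
Apr 11, 123 sold [FIFO — oldest first]: 123 @ $8.45 = $1,039.35
Apr 13, 136 sold [FIFO — oldest first]: 66 @ $8.45 + 70 @ $7.40 = $1,075.70
Total COGS = $2,604.50 + $1,039.35 + $1,075.70 = $4,719.55
Ending inventory: 29 @ $7.40 + 44 @ $6.85 = $516.00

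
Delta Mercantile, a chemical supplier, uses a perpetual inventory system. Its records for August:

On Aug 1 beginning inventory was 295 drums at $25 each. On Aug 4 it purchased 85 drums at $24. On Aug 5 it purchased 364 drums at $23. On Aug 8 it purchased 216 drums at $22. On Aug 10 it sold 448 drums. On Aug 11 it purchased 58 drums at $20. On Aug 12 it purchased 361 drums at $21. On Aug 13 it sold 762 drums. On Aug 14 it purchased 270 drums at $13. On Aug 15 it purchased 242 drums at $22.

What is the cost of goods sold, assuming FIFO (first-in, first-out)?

Aug 10, 448 sold [FIFO — oldest first]: 295 @ $25 + 85 @ $24 + 68 @ $23 = $10,979
Aug 13, 762 sold [FIFO — oldest first]: 296 @ $23 + 216 @ $22 + 58 @ $20 + 192 @ $21 = $16,752
Total COGS = $10,979 + $16,752 = $27,731
Ending inventory: 169 @ $21 + 270 @ $13 + 242 @ $22 = $12,383

COGS = $27,731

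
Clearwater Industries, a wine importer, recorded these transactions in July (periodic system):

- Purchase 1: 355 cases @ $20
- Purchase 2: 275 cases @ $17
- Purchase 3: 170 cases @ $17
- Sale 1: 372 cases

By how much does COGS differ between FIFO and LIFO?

$1,065

FIFO COGS: 355 @ $20 + 17 @ $17 = $7,389
LIFO COGS: 170 @ $17 + 202 @ $17 = $6,324
Difference = |$7,389 − $6,324| = $1,065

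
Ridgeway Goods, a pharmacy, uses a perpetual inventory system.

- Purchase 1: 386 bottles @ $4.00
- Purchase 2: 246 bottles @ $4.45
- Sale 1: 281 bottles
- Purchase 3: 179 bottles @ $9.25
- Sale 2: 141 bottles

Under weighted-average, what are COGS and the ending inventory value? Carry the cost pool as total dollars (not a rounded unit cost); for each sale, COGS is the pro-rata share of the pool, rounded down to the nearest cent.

After Purchase 1: 386 on hand, pool $1,544.00 (≈ $4.0000 each)
After Purchase 2: 632 on hand, pool $2,638.70 (≈ $4.1752 each)
Sale 1, sell 281: 281/632 × $2,638.70 → $1,173.21
After Purchase 3: 530 on hand, pool $3,121.24 (≈ $5.8891 each)
Sale 2, sell 141: 141/530 × $3,121.24 → $830.36
Total COGS = $1,173.21 + $830.36 = $2,003.57
Ending inventory (cost pool remaining) = $2,290.88

COGS = $2,003.57; ending inventory = $2,290.88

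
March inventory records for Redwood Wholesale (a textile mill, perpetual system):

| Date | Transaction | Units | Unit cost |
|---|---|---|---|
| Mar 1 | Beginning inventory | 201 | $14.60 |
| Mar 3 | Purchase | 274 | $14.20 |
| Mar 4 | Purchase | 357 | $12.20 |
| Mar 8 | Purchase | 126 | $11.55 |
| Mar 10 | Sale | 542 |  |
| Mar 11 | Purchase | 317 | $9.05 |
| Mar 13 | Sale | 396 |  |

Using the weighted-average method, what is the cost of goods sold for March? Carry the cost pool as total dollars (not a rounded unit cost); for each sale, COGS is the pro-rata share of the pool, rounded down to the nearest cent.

After Mar 1: 201 on hand, pool $2,934.60 (≈ $14.6000 each)
After Mar 3: 475 on hand, pool $6,825.40 (≈ $14.3693 each)
After Mar 4: 832 on hand, pool $11,180.80 (≈ $13.4385 each)
After Mar 8: 958 on hand, pool $12,636.10 (≈ $13.1901 each)
Mar 10, sell 542: 542/958 × $12,636.10 → $7,149.02
After Mar 11: 733 on hand, pool $8,355.93 (≈ $11.3996 each)
Mar 13, sell 396: 396/733 × $8,355.93 → $4,514.25
Total COGS = $7,149.02 + $4,514.25 = $11,663.27
Ending inventory (cost pool remaining) = $3,841.68

COGS = $11,663.27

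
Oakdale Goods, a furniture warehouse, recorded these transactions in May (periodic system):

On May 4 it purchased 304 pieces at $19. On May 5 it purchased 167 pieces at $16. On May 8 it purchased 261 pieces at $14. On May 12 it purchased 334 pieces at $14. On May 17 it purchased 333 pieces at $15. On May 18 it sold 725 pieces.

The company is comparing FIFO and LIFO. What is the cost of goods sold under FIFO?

COGS = $12,004

FIFO COGS: 304 @ $19 + 167 @ $16 + 254 @ $14 = $12,004
LIFO COGS: 333 @ $15 + 334 @ $14 + 58 @ $14 = $10,483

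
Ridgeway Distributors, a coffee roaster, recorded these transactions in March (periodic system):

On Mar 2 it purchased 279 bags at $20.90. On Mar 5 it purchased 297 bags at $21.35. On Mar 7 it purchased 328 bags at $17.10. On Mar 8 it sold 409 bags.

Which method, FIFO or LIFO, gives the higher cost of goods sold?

FIFO

FIFO COGS: 279 @ $20.90 + 130 @ $21.35 = $8,606.60
LIFO COGS: 328 @ $17.10 + 81 @ $21.35 = $7,338.15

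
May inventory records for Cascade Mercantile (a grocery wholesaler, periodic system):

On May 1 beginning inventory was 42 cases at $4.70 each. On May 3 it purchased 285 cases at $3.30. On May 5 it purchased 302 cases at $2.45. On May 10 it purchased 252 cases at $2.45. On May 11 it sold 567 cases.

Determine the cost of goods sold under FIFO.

May 11, 567 sold [FIFO — oldest first]: 42 @ $4.70 + 285 @ $3.30 + 240 @ $2.45 = $1,725.90
Ending inventory: 62 @ $2.45 + 252 @ $2.45 = $769.30

COGS = $1,725.90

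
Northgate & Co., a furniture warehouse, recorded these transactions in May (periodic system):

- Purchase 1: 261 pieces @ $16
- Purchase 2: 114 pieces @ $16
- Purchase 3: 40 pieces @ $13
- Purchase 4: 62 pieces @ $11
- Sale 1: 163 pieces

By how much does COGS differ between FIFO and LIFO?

FIFO COGS: 163 @ $16 = $2,608
LIFO COGS: 62 @ $11 + 40 @ $13 + 61 @ $16 = $2,178
Difference = |$2,608 − $2,178| = $430

$430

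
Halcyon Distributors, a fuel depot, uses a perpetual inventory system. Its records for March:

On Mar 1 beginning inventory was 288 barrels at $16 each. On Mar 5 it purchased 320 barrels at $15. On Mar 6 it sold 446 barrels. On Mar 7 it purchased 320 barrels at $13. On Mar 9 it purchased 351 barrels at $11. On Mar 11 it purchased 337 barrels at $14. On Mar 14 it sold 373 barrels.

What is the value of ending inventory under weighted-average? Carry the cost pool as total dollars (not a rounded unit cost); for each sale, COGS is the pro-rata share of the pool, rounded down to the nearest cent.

Ending inventory = $10,385.35

After Mar 1: 288 on hand, pool $4,608.00 (≈ $16.0000 each)
After Mar 5: 608 on hand, pool $9,408.00 (≈ $15.4737 each)
Mar 6, sell 446: 446/608 × $9,408.00 → $6,901.26
After Mar 7: 482 on hand, pool $6,666.74 (≈ $13.8314 each)
After Mar 9: 833 on hand, pool $10,527.74 (≈ $12.6383 each)
After Mar 11: 1170 on hand, pool $15,245.74 (≈ $13.0305 each)
Mar 14, sell 373: 373/1170 × $15,245.74 → $4,860.39
Total COGS = $6,901.26 + $4,860.39 = $11,761.65
Ending inventory (cost pool remaining) = $10,385.35
Check: goods available $22,147.00 = COGS $11,761.65 + ending $10,385.35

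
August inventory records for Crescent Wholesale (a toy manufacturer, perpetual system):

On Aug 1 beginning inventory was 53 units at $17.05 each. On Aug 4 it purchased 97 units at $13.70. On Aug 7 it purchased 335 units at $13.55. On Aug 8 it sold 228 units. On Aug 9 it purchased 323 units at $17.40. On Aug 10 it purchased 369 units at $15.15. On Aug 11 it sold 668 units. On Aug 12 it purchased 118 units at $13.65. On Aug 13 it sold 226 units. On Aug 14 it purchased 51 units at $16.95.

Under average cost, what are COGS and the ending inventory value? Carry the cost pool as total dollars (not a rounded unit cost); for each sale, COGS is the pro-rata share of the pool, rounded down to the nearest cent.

After Aug 1: 53 on hand, pool $903.65 (≈ $17.0500 each)
After Aug 4: 150 on hand, pool $2,232.55 (≈ $14.8837 each)
After Aug 7: 485 on hand, pool $6,771.80 (≈ $13.9625 each)
Aug 8, sell 228: 228/485 × $6,771.80 → $3,183.44
After Aug 9: 580 on hand, pool $9,208.56 (≈ $15.8768 each)
After Aug 10: 949 on hand, pool $14,798.91 (≈ $15.5942 each)
Aug 11, sell 668: 668/949 × $14,798.91 → $10,416.93
After Aug 12: 399 on hand, pool $5,992.68 (≈ $15.0192 each)
Aug 13, sell 226: 226/399 × $5,992.68 → $3,394.35
After Aug 14: 224 on hand, pool $3,462.78 (≈ $15.4588 each)
Total COGS = $3,183.44 + $10,416.93 + $3,394.35 = $16,994.72
Ending inventory (cost pool remaining) = $3,462.78

COGS = $16,994.72; ending inventory = $3,462.78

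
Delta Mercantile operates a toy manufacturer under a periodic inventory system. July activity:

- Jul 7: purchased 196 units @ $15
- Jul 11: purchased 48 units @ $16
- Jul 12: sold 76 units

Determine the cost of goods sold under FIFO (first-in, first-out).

Jul 12, 76 sold [FIFO — oldest first]: 76 @ $15 = $1,140
Ending inventory: 120 @ $15 + 48 @ $16 = $2,568

COGS = $1,140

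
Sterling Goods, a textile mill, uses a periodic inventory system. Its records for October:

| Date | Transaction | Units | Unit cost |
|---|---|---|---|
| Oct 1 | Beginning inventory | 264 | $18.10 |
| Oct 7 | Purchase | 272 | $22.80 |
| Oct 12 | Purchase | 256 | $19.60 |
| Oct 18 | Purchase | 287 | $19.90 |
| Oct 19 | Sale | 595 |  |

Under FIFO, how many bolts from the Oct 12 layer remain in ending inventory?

Oct 19, 595 sold [FIFO — oldest first]: 264 @ $18.10 + 272 @ $22.80 + 59 @ $19.60 = $12,136.40
Ending inventory: 197 @ $19.60 + 287 @ $19.90 = $9,572.50

197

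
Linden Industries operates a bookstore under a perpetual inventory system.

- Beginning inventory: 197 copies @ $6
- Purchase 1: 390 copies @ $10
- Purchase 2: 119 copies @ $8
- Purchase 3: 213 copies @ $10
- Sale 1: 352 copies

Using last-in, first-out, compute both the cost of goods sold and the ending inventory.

COGS = $3,282; ending inventory = $4,882

Sale 1 (352) [LIFO — newest first]: 213 @ $10 + 119 @ $8 + 20 @ $10 = $3,282
Ending inventory: 197 @ $6 + 370 @ $10 = $4,882
Check: goods available $8,164 = COGS $3,282 + ending $4,882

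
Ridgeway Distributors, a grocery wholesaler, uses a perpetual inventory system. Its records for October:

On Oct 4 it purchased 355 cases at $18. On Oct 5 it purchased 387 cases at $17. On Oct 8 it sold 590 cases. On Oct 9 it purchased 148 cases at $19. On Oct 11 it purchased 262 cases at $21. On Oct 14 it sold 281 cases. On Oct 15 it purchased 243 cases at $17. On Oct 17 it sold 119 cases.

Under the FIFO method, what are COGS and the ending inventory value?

Oct 8, 590 sold [FIFO — oldest first]: 355 @ $18 + 235 @ $17 = $10,385
Oct 14, 281 sold [FIFO — oldest first]: 152 @ $17 + 129 @ $19 = $5,035
Oct 17, 119 sold [FIFO — oldest first]: 19 @ $19 + 100 @ $21 = $2,461
Total COGS = $10,385 + $5,035 + $2,461 = $17,881
Ending inventory: 162 @ $21 + 243 @ $17 = $7,533
Check: goods available $25,414 = COGS $17,881 + ending $7,533

COGS = $17,881; ending inventory = $7,533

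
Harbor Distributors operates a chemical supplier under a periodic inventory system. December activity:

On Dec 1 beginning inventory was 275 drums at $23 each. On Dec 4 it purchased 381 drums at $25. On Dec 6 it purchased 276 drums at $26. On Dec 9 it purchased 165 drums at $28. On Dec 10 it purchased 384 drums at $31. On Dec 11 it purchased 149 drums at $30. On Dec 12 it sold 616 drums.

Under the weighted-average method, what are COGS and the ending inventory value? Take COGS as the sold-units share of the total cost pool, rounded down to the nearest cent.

Dec 12, sell 616: 616/1630 × $44,020.00 → $16,635.77
Ending inventory (cost pool remaining) = $27,384.23
Check: goods available $44,020.00 = COGS $16,635.77 + ending $27,384.23

COGS = $16,635.77; ending inventory = $27,384.23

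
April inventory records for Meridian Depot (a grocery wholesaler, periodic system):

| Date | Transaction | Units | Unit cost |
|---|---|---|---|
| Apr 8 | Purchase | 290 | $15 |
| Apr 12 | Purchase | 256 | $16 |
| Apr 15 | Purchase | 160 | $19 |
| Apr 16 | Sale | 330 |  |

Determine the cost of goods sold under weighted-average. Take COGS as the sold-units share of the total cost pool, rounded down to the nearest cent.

Apr 16, sell 330: 330/706 × $11,486.00 → $5,368.81
Ending inventory (cost pool remaining) = $6,117.19
Check: goods available $11,486.00 = COGS $5,368.81 + ending $6,117.19

COGS = $5,368.81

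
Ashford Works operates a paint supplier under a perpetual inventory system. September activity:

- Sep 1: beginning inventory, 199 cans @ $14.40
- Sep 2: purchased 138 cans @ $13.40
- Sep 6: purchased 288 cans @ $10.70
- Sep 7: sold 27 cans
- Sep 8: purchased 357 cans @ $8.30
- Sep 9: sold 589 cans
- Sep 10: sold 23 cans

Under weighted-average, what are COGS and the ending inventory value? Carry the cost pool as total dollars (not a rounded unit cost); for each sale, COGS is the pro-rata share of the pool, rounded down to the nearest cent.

COGS = $7,016.05; ending inventory = $3,743.45

After Sep 1: 199 on hand, pool $2,865.60 (≈ $14.4000 each)
After Sep 2: 337 on hand, pool $4,714.80 (≈ $13.9905 each)
After Sep 6: 625 on hand, pool $7,796.40 (≈ $12.4742 each)
Sep 7, sell 27: 27/625 × $7,796.40 → $336.80
After Sep 8: 955 on hand, pool $10,422.70 (≈ $10.9138 each)
Sep 9, sell 589: 589/955 × $10,422.70 → $6,428.24
Sep 10, sell 23: 23/366 × $3,994.46 → $251.01
Total COGS = $336.80 + $6,428.24 + $251.01 = $7,016.05
Ending inventory (cost pool remaining) = $3,743.45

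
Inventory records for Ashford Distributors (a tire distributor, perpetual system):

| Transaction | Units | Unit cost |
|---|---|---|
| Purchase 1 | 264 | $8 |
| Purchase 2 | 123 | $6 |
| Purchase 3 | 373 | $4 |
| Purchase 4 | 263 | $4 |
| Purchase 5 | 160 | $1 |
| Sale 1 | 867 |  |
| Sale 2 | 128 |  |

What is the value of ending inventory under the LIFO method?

Ending inventory = $1,504

Sale 1 (867) [LIFO — newest first]: 160 @ $1 + 263 @ $4 + 373 @ $4 + 71 @ $6 = $3,130
Sale 2 (128) [LIFO — newest first]: 52 @ $6 + 76 @ $8 = $920
Total COGS = $3,130 + $920 = $4,050
Ending inventory: 188 @ $8 = $1,504
Check: goods available $5,554 = COGS $4,050 + ending $1,504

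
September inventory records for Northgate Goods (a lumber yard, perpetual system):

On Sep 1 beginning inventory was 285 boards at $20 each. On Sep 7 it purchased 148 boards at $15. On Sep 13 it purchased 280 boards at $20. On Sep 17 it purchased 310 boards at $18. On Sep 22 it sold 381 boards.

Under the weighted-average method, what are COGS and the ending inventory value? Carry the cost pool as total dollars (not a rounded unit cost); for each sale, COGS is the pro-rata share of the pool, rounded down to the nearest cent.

After Sep 1: 285 on hand, pool $5,700.00 (≈ $20.0000 each)
After Sep 7: 433 on hand, pool $7,920.00 (≈ $18.2910 each)
After Sep 13: 713 on hand, pool $13,520.00 (≈ $18.9621 each)
After Sep 17: 1023 on hand, pool $19,100.00 (≈ $18.6706 each)
Sep 22, sell 381: 381/1023 × $19,100.00 → $7,113.48
Ending inventory (cost pool remaining) = $11,986.52

COGS = $7,113.48; ending inventory = $11,986.52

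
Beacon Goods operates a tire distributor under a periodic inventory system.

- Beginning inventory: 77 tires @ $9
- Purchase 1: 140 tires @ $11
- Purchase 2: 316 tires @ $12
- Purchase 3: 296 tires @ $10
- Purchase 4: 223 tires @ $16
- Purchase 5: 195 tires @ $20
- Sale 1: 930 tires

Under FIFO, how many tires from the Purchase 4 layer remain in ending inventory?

122

Sale 1 (930) [FIFO — oldest first]: 77 @ $9 + 140 @ $11 + 316 @ $12 + 296 @ $10 + 101 @ $16 = $10,601
Ending inventory: 122 @ $16 + 195 @ $20 = $5,852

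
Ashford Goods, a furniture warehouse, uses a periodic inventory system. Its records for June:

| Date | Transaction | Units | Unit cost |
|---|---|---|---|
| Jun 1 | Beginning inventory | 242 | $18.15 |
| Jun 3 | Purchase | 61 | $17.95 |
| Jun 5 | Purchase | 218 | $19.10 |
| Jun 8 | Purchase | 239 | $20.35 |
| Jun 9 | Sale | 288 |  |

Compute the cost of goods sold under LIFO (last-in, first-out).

Jun 9, 288 sold [LIFO — newest first]: 239 @ $20.35 + 49 @ $19.10 = $5,799.55
Ending inventory: 242 @ $18.15 + 61 @ $17.95 + 169 @ $19.10 = $8,715.15

COGS = $5,799.55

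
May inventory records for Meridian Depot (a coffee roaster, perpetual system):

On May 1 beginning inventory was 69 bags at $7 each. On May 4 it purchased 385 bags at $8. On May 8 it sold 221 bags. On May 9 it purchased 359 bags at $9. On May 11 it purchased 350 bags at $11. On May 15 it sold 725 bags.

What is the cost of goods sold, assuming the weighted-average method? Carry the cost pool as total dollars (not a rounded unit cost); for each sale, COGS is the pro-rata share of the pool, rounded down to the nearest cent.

COGS = $8,591.57

After May 1: 69 on hand, pool $483.00 (≈ $7.0000 each)
After May 4: 454 on hand, pool $3,563.00 (≈ $7.8480 each)
May 8, sell 221: 221/454 × $3,563.00 → $1,734.41
After May 9: 592 on hand, pool $5,059.59 (≈ $8.5466 each)
After May 11: 942 on hand, pool $8,909.59 (≈ $9.4582 each)
May 15, sell 725: 725/942 × $8,909.59 → $6,857.16
Total COGS = $1,734.41 + $6,857.16 = $8,591.57
Ending inventory (cost pool remaining) = $2,052.43
Check: goods available $10,644.00 = COGS $8,591.57 + ending $2,052.43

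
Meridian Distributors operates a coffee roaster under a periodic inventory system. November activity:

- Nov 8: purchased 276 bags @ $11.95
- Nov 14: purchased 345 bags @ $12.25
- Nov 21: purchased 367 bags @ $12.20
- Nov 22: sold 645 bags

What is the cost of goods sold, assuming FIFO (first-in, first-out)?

Nov 22, 645 sold [FIFO — oldest first]: 276 @ $11.95 + 345 @ $12.25 + 24 @ $12.20 = $7,817.25
Ending inventory: 343 @ $12.20 = $4,184.60

COGS = $7,817.25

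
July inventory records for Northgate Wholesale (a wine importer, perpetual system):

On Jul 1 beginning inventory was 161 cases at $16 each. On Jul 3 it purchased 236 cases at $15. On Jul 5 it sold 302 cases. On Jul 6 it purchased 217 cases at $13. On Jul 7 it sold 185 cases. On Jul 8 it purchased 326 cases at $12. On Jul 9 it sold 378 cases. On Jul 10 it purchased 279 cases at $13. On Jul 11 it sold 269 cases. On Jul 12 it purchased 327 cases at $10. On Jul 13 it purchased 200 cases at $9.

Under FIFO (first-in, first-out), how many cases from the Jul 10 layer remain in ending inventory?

Jul 5, 302 sold [FIFO — oldest first]: 161 @ $16 + 141 @ $15 = $4,691
Jul 7, 185 sold [FIFO — oldest first]: 95 @ $15 + 90 @ $13 = $2,595
Jul 9, 378 sold [FIFO — oldest first]: 127 @ $13 + 251 @ $12 = $4,663
Jul 11, 269 sold [FIFO — oldest first]: 75 @ $12 + 194 @ $13 = $3,422
Total COGS = $4,691 + $2,595 + $4,663 + $3,422 = $15,371
Ending inventory: 85 @ $13 + 327 @ $10 + 200 @ $9 = $6,175

85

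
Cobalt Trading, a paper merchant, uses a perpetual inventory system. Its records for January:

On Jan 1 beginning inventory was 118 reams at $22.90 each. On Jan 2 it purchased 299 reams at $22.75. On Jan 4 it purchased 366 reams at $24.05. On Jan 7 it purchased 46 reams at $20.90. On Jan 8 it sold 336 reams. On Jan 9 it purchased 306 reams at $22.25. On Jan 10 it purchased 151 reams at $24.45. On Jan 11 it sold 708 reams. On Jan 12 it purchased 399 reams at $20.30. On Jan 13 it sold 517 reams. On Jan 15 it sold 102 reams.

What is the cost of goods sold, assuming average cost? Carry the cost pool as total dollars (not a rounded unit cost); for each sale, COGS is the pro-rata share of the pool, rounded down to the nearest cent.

COGS = $37,398.31

After Jan 1: 118 on hand, pool $2,702.20 (≈ $22.9000 each)
After Jan 2: 417 on hand, pool $9,504.45 (≈ $22.7924 each)
After Jan 4: 783 on hand, pool $18,306.75 (≈ $23.3803 each)
After Jan 7: 829 on hand, pool $19,268.15 (≈ $23.2426 each)
Jan 8, sell 336: 336/829 × $19,268.15 → $7,809.52
After Jan 9: 799 on hand, pool $18,267.13 (≈ $22.8625 each)
After Jan 10: 950 on hand, pool $21,959.08 (≈ $23.1148 each)
Jan 11, sell 708: 708/950 × $21,959.08 → $16,365.29
After Jan 12: 641 on hand, pool $13,693.49 (≈ $21.3627 each)
Jan 13, sell 517: 517/641 × $13,693.49 → $11,044.51
Jan 15, sell 102: 102/124 × $2,648.98 → $2,178.99
Total COGS = $7,809.52 + $16,365.29 + $11,044.51 + $2,178.99 = $37,398.31
Ending inventory (cost pool remaining) = $469.99
Check: goods available $37,868.30 = COGS $37,398.31 + ending $469.99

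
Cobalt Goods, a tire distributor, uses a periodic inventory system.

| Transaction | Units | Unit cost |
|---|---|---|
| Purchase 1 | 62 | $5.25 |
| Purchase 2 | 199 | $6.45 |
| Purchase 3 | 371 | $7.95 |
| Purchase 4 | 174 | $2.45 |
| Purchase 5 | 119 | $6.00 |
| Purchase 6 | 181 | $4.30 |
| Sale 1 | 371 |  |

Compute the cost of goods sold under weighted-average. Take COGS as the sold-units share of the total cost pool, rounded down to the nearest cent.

Sale 1, sell 371: 371/1106 × $6,477.10 → $2,172.69
Ending inventory (cost pool remaining) = $4,304.41
Check: goods available $6,477.10 = COGS $2,172.69 + ending $4,304.41

COGS = $2,172.69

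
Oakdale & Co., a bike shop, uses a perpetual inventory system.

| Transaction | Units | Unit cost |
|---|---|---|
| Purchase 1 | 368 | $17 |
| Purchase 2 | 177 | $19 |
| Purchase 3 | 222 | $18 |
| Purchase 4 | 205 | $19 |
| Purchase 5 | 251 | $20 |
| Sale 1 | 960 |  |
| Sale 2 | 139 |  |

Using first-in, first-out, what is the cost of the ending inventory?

Ending inventory = $2,480

Sale 1 (960) [FIFO — oldest first]: 368 @ $17 + 177 @ $19 + 222 @ $18 + 193 @ $19 = $17,282
Sale 2 (139) [FIFO — oldest first]: 12 @ $19 + 127 @ $20 = $2,768
Total COGS = $17,282 + $2,768 = $20,050
Ending inventory: 124 @ $20 = $2,480
Check: goods available $22,530 = COGS $20,050 + ending $2,480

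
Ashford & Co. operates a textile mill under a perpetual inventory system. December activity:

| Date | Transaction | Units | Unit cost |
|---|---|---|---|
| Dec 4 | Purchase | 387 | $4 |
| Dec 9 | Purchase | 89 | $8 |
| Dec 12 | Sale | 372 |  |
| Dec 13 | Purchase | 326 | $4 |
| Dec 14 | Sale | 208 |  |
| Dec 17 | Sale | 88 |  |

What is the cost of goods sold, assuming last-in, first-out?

COGS = $3,028

Dec 12, 372 sold [LIFO — newest first]: 89 @ $8 + 283 @ $4 = $1,844
Dec 14, 208 sold [LIFO — newest first]: 208 @ $4 = $832
Dec 17, 88 sold [LIFO — newest first]: 88 @ $4 = $352
Total COGS = $1,844 + $832 + $352 = $3,028
Ending inventory: 104 @ $4 + 30 @ $4 = $536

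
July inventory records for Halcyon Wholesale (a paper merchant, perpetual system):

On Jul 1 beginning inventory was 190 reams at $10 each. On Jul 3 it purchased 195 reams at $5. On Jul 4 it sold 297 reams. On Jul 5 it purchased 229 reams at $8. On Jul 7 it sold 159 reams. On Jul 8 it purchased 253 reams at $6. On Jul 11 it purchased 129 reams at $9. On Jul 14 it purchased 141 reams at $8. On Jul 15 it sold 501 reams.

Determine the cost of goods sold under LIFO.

Jul 4, 297 sold [LIFO — newest first]: 195 @ $5 + 102 @ $10 = $1,995
Jul 7, 159 sold [LIFO — newest first]: 159 @ $8 = $1,272
Jul 15, 501 sold [LIFO — newest first]: 141 @ $8 + 129 @ $9 + 231 @ $6 = $3,675
Total COGS = $1,995 + $1,272 + $3,675 = $6,942
Ending inventory: 88 @ $10 + 70 @ $8 + 22 @ $6 = $1,572

COGS = $6,942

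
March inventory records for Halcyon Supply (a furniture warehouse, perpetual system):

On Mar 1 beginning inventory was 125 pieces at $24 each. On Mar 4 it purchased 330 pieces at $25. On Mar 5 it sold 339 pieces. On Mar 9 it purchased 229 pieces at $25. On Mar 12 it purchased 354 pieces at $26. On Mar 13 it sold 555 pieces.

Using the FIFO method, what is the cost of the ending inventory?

Mar 5, 339 sold [FIFO — oldest first]: 125 @ $24 + 214 @ $25 = $8,350
Mar 13, 555 sold [FIFO — oldest first]: 116 @ $25 + 229 @ $25 + 210 @ $26 = $14,085
Total COGS = $8,350 + $14,085 = $22,435
Ending inventory: 144 @ $26 = $3,744

Ending inventory = $3,744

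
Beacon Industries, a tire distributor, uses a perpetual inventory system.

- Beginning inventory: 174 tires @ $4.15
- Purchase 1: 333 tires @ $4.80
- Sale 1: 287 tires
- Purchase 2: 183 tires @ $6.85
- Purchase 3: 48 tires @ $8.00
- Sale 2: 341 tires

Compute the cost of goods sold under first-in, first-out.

Sale 1 (287) [FIFO — oldest first]: 174 @ $4.15 + 113 @ $4.80 = $1,264.50
Sale 2 (341) [FIFO — oldest first]: 220 @ $4.80 + 121 @ $6.85 = $1,884.85
Total COGS = $1,264.50 + $1,884.85 = $3,149.35
Ending inventory: 62 @ $6.85 + 48 @ $8.00 = $808.70

COGS = $3,149.35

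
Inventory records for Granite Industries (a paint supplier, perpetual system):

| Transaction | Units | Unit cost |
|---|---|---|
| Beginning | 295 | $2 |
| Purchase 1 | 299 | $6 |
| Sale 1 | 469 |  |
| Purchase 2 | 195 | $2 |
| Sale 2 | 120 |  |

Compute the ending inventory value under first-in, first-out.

Sale 1 (469) [FIFO — oldest first]: 295 @ $2 + 174 @ $6 = $1,634
Sale 2 (120) [FIFO — oldest first]: 120 @ $6 = $720
Total COGS = $1,634 + $720 = $2,354
Ending inventory: 5 @ $6 + 195 @ $2 = $420

Ending inventory = $420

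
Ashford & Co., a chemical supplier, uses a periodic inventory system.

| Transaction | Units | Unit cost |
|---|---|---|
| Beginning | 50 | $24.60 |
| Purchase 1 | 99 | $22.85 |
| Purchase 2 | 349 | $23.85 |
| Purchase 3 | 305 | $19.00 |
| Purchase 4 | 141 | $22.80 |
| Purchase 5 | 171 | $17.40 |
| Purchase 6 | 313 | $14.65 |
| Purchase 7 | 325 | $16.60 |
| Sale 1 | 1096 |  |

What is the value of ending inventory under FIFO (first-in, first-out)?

Sale 1 (1096) [FIFO — oldest first]: 50 @ $24.60 + 99 @ $22.85 + 349 @ $23.85 + 305 @ $19.00 + 141 @ $22.80 + 152 @ $17.40 = $23,470.40
Ending inventory: 19 @ $17.40 + 313 @ $14.65 + 325 @ $16.60 = $10,311.05

Ending inventory = $10,311.05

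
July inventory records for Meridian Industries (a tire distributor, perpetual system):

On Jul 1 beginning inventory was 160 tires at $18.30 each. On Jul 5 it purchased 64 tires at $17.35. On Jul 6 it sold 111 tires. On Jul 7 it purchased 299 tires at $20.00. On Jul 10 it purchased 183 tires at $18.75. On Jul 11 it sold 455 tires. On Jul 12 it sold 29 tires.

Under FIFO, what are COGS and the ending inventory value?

Jul 6, 111 sold [FIFO — oldest first]: 111 @ $18.30 = $2,031.30
Jul 11, 455 sold [FIFO — oldest first]: 49 @ $18.30 + 64 @ $17.35 + 299 @ $20.00 + 43 @ $18.75 = $8,793.35
Jul 12, 29 sold [FIFO — oldest first]: 29 @ $18.75 = $543.75
Total COGS = $2,031.30 + $8,793.35 + $543.75 = $11,368.40
Ending inventory: 111 @ $18.75 = $2,081.25

COGS = $11,368.40; ending inventory = $2,081.25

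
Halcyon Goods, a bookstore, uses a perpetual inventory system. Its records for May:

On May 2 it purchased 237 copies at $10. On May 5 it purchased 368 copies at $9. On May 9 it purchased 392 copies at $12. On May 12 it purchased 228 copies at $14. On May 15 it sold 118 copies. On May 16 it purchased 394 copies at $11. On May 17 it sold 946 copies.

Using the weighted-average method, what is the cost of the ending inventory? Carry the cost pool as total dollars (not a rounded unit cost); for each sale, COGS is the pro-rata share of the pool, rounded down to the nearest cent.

Ending inventory = $6,139.42

After May 2: 237 on hand, pool $2,370.00 (≈ $10.0000 each)
After May 5: 605 on hand, pool $5,682.00 (≈ $9.3917 each)
After May 9: 997 on hand, pool $10,386.00 (≈ $10.4173 each)
After May 12: 1225 on hand, pool $13,578.00 (≈ $11.0841 each)
May 15, sell 118: 118/1225 × $13,578.00 → $1,307.92
After May 16: 1501 on hand, pool $16,604.08 (≈ $11.0620 each)
May 17, sell 946: 946/1501 × $16,604.08 → $10,464.66
Total COGS = $1,307.92 + $10,464.66 = $11,772.58
Ending inventory (cost pool remaining) = $6,139.42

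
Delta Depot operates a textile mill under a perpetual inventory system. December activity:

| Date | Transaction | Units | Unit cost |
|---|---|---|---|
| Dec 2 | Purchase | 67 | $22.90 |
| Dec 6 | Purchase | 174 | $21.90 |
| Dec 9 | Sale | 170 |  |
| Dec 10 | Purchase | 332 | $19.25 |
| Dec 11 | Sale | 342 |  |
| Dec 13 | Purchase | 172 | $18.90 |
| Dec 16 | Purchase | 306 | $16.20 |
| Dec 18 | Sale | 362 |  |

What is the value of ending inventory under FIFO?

Ending inventory = $2,867.40

Dec 9, 170 sold [FIFO — oldest first]: 67 @ $22.90 + 103 @ $21.90 = $3,790.00
Dec 11, 342 sold [FIFO — oldest first]: 71 @ $21.90 + 271 @ $19.25 = $6,771.65
Dec 18, 362 sold [FIFO — oldest first]: 61 @ $19.25 + 172 @ $18.90 + 129 @ $16.20 = $6,514.85
Total COGS = $3,790.00 + $6,771.65 + $6,514.85 = $17,076.50
Ending inventory: 177 @ $16.20 = $2,867.40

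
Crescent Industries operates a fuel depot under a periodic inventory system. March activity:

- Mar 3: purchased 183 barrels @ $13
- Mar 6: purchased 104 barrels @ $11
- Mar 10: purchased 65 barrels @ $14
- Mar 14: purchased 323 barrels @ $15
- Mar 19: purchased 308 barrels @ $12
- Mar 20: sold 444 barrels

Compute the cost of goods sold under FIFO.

COGS = $5,813

Mar 20, 444 sold [FIFO — oldest first]: 183 @ $13 + 104 @ $11 + 65 @ $14 + 92 @ $15 = $5,813
Ending inventory: 231 @ $15 + 308 @ $12 = $7,161
Check: goods available $12,974 = COGS $5,813 + ending $7,161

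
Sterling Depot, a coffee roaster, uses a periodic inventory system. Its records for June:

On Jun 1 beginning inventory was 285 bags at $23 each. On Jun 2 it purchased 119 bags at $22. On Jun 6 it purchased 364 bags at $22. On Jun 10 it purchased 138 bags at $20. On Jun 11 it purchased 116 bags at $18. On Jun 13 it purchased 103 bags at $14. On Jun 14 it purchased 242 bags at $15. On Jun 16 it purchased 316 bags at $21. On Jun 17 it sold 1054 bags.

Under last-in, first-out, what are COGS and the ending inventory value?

COGS = $19,614; ending inventory = $14,123

Jun 17, 1054 sold [LIFO — newest first]: 316 @ $21 + 242 @ $15 + 103 @ $14 + 116 @ $18 + 138 @ $20 + 139 @ $22 = $19,614
Ending inventory: 285 @ $23 + 119 @ $22 + 225 @ $22 = $14,123
Check: goods available $33,737 = COGS $19,614 + ending $14,123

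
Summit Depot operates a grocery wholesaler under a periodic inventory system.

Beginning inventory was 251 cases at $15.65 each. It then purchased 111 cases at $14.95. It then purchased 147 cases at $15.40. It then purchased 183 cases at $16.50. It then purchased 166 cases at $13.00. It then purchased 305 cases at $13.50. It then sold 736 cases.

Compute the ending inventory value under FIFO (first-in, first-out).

Ending inventory = $5,703.50

Sale 1 (736) [FIFO — oldest first]: 251 @ $15.65 + 111 @ $14.95 + 147 @ $15.40 + 183 @ $16.50 + 44 @ $13.00 = $11,442.90
Ending inventory: 122 @ $13.00 + 305 @ $13.50 = $5,703.50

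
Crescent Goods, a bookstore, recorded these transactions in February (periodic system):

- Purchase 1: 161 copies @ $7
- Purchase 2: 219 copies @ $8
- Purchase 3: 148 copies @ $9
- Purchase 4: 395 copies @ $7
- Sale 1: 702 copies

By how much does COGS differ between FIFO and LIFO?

$60

FIFO COGS: 161 @ $7 + 219 @ $8 + 148 @ $9 + 174 @ $7 = $5,429
LIFO COGS: 395 @ $7 + 148 @ $9 + 159 @ $8 = $5,369
Difference = |$5,429 − $5,369| = $60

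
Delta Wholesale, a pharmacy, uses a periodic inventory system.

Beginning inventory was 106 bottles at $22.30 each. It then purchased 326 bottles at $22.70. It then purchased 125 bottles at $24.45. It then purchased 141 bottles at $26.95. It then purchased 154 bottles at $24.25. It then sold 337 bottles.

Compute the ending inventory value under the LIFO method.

Ending inventory = $11,793.35

Sale 1 (337) [LIFO — newest first]: 154 @ $24.25 + 141 @ $26.95 + 42 @ $24.45 = $8,561.35
Ending inventory: 106 @ $22.30 + 326 @ $22.70 + 83 @ $24.45 = $11,793.35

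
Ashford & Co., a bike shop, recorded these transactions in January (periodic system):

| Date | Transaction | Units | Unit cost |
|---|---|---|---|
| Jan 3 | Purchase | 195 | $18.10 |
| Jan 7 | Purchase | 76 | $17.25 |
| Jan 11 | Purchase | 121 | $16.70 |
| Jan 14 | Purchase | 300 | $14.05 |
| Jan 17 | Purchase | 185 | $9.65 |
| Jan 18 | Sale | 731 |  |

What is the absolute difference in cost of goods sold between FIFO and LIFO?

FIFO COGS: 195 @ $18.10 + 76 @ $17.25 + 121 @ $16.70 + 300 @ $14.05 + 39 @ $9.65 = $11,452.55
LIFO COGS: 185 @ $9.65 + 300 @ $14.05 + 121 @ $16.70 + 76 @ $17.25 + 49 @ $18.10 = $10,218.85
Difference = |$11,452.55 − $10,218.85| = $1,233.70

$1,233.70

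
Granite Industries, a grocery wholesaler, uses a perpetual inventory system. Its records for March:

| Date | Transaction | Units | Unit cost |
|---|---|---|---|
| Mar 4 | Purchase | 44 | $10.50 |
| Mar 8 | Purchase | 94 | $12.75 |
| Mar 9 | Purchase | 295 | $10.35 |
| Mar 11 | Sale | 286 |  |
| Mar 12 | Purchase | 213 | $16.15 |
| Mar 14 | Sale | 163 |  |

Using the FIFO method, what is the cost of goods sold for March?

COGS = $4,972.15

Mar 11, 286 sold [FIFO — oldest first]: 44 @ $10.50 + 94 @ $12.75 + 148 @ $10.35 = $3,192.30
Mar 14, 163 sold [FIFO — oldest first]: 147 @ $10.35 + 16 @ $16.15 = $1,779.85
Total COGS = $3,192.30 + $1,779.85 = $4,972.15
Ending inventory: 197 @ $16.15 = $3,181.55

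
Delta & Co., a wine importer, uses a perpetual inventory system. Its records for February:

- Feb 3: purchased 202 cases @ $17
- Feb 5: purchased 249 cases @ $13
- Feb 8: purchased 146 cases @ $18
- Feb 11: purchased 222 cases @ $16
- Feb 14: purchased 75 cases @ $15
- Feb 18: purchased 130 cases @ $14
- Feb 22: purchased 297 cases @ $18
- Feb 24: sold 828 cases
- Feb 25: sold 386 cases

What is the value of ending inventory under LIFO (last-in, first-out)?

Ending inventory = $1,819

Feb 24, 828 sold [LIFO — newest first]: 297 @ $18 + 130 @ $14 + 75 @ $15 + 222 @ $16 + 104 @ $18 = $13,715
Feb 25, 386 sold [LIFO — newest first]: 42 @ $18 + 249 @ $13 + 95 @ $17 = $5,608
Total COGS = $13,715 + $5,608 = $19,323
Ending inventory: 107 @ $17 = $1,819
Check: goods available $21,142 = COGS $19,323 + ending $1,819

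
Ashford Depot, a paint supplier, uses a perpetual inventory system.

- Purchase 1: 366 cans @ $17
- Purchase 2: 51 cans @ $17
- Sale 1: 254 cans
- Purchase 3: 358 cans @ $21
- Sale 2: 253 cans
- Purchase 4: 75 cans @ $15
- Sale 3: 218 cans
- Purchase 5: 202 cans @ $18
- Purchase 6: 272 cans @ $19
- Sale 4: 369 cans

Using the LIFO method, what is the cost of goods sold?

Sale 1 (254) [LIFO — newest first]: 51 @ $17 + 203 @ $17 = $4,318
Sale 2 (253) [LIFO — newest first]: 253 @ $21 = $5,313
Sale 3 (218) [LIFO — newest first]: 75 @ $15 + 105 @ $21 + 38 @ $17 = $3,976
Sale 4 (369) [LIFO — newest first]: 272 @ $19 + 97 @ $18 = $6,914
Total COGS = $4,318 + $5,313 + $3,976 + $6,914 = $20,521
Ending inventory: 125 @ $17 + 105 @ $18 = $4,015
Check: goods available $24,536 = COGS $20,521 + ending $4,015

COGS = $20,521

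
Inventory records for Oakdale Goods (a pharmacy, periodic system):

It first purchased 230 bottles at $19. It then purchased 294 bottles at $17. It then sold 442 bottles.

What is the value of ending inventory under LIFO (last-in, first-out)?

Sale 1 (442) [LIFO — newest first]: 294 @ $17 + 148 @ $19 = $7,810
Ending inventory: 82 @ $19 = $1,558

Ending inventory = $1,558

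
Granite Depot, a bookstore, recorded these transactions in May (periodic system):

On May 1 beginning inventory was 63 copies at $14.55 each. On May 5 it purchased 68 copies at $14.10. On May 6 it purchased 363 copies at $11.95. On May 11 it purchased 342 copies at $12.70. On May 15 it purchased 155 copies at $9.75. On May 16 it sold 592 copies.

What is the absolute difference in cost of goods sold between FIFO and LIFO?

$468.00

FIFO COGS: 63 @ $14.55 + 68 @ $14.10 + 363 @ $11.95 + 98 @ $12.70 = $7,457.90
LIFO COGS: 155 @ $9.75 + 342 @ $12.70 + 95 @ $11.95 = $6,989.90
Difference = |$7,457.90 − $6,989.90| = $468.00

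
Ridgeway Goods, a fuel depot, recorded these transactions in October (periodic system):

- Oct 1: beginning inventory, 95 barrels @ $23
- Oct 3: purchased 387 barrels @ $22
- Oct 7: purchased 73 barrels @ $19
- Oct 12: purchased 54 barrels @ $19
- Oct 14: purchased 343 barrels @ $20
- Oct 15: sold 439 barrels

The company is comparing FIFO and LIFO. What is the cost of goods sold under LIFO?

COGS = $8,684

FIFO COGS: 95 @ $23 + 344 @ $22 = $9,753
LIFO COGS: 343 @ $20 + 54 @ $19 + 42 @ $19 = $8,684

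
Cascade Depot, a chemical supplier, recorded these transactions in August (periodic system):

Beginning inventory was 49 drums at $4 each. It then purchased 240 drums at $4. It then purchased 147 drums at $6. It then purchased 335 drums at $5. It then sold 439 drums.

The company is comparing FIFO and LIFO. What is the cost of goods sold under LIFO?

FIFO COGS: 49 @ $4 + 240 @ $4 + 147 @ $6 + 3 @ $5 = $2,053
LIFO COGS: 335 @ $5 + 104 @ $6 = $2,299

COGS = $2,299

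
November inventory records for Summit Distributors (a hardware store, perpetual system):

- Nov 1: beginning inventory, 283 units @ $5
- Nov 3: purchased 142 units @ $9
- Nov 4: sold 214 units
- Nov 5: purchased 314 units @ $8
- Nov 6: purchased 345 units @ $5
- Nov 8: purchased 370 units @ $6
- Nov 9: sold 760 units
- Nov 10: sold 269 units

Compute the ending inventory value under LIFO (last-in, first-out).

Ending inventory = $1,055

Nov 4, 214 sold [LIFO — newest first]: 142 @ $9 + 72 @ $5 = $1,638
Nov 9, 760 sold [LIFO — newest first]: 370 @ $6 + 345 @ $5 + 45 @ $8 = $4,305
Nov 10, 269 sold [LIFO — newest first]: 269 @ $8 = $2,152
Total COGS = $1,638 + $4,305 + $2,152 = $8,095
Ending inventory: 211 @ $5 = $1,055
Check: goods available $9,150 = COGS $8,095 + ending $1,055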